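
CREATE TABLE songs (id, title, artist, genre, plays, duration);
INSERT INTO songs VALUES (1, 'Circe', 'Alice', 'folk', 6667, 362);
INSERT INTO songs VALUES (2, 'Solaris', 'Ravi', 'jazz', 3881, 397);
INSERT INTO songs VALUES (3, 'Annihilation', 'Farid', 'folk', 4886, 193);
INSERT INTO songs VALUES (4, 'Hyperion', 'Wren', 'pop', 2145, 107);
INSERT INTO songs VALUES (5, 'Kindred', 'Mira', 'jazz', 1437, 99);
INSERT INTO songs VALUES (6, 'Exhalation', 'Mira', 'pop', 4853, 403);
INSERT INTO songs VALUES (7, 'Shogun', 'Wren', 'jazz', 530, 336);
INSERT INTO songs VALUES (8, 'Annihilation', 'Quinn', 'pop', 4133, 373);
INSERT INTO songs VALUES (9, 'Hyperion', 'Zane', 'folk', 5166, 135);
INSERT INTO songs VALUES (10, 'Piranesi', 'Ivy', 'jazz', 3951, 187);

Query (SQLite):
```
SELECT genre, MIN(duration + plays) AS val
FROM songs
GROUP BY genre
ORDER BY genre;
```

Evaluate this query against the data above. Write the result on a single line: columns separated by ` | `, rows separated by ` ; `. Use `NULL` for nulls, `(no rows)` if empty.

For each row compute duration + plays.
Group by genre; take MIN of the expression per group.
  folk: ids {1, 3, 9} → MIN(duration + plays)=5079
  jazz: ids {2, 5, 7, 10} → MIN(duration + plays)=866
  pop: ids {4, 6, 8} → MIN(duration + plays)=2252

folk | 5079 ; jazz | 866 ; pop | 2252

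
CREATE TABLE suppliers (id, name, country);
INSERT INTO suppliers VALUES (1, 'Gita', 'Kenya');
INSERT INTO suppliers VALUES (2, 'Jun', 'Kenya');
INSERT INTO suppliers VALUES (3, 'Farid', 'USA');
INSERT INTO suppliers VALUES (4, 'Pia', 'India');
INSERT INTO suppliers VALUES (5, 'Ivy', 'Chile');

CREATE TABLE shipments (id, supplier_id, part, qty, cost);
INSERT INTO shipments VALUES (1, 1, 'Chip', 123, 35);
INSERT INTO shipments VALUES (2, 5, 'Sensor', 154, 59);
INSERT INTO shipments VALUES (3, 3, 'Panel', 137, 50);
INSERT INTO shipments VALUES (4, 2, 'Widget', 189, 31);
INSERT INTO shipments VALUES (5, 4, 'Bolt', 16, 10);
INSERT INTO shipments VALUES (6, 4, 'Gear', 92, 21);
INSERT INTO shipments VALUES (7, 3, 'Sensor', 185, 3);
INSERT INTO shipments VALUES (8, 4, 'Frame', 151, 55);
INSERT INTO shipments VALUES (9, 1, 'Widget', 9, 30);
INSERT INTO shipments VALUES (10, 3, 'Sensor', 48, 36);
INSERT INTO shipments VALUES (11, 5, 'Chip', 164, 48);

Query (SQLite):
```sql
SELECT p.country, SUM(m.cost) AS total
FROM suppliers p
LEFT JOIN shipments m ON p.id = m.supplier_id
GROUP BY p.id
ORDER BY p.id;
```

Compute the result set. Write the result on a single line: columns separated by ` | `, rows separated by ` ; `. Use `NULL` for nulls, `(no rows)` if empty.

LEFT JOIN keeps every suppliers row; unmatched ones get NULL for shipments columns.
Group by suppliers.id and compute SUM(m.cost). SUM over an all-NULL group is NULL.
  1: ids {1, 9} → SUM(m.cost)=65
  2: ids {4} → SUM(m.cost)=31
  3: ids {3, 7, 10} → SUM(m.cost)=89
  4: ids {5, 6, 8} → SUM(m.cost)=86
  5: ids {2, 11} → SUM(m.cost)=107

Kenya | 65 ; Kenya | 31 ; USA | 89 ; India | 86 ; Chile | 107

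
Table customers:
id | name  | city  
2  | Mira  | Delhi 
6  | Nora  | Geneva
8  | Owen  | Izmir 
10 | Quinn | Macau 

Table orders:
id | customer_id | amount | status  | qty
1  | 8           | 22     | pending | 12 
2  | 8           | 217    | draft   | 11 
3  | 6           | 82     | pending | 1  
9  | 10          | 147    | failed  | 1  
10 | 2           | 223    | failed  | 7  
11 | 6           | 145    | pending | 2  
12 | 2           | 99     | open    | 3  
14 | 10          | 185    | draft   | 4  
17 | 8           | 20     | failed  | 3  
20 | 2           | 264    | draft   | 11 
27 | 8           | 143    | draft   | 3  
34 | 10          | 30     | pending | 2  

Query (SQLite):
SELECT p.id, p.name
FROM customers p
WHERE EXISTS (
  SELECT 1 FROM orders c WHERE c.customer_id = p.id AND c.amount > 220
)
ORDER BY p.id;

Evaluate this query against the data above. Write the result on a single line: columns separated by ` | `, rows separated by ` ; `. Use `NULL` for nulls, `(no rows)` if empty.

For each customers row, check whether any orders with matching customer_id has amount > 220.
Keep rows where that is true.

2 | Mira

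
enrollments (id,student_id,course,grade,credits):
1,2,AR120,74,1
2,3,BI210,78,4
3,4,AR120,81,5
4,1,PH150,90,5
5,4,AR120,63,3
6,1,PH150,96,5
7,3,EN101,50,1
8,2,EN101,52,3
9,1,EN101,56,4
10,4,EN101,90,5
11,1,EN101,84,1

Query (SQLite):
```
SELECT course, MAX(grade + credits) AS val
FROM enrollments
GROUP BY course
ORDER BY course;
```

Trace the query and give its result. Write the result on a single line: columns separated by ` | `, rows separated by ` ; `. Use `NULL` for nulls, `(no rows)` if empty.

AR120 | 86 ; BI210 | 82 ; EN101 | 95 ; PH150 | 101

For each row compute grade + credits.
Group by course; take MAX of the expression per group.
  AR120: ids {1, 3, 5} → MAX(grade + credits)=86
  BI210: ids {2} → MAX(grade + credits)=82
  EN101: ids {7, 8, 9, 10, 11} → MAX(grade + credits)=95
  PH150: ids {4, 6} → MAX(grade + credits)=101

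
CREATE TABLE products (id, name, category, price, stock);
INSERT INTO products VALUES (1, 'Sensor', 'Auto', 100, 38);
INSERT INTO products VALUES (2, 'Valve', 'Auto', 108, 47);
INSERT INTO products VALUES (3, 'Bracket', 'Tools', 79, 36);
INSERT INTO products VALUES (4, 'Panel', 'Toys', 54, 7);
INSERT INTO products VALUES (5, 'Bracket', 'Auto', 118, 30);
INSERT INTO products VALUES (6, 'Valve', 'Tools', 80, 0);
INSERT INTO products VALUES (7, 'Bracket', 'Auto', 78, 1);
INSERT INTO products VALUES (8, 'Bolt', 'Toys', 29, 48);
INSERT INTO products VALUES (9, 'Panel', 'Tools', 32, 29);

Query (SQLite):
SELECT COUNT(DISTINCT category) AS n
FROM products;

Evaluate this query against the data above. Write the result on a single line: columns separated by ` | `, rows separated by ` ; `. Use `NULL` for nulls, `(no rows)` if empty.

Count distinct non-NULL category values.

3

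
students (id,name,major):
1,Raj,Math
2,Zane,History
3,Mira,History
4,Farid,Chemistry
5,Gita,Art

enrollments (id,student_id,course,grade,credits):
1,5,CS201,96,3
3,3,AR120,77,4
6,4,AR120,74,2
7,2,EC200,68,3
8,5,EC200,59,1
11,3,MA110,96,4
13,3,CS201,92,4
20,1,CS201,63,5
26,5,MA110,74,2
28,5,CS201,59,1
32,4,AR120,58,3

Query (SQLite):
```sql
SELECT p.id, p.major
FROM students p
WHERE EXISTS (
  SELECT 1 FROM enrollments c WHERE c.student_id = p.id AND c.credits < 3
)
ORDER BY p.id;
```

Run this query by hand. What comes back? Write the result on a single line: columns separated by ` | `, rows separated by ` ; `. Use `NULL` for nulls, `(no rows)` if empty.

For each students row, check whether any enrollments with matching student_id has credits < 3.
Keep rows where that is true.

4 | Chemistry ; 5 | Art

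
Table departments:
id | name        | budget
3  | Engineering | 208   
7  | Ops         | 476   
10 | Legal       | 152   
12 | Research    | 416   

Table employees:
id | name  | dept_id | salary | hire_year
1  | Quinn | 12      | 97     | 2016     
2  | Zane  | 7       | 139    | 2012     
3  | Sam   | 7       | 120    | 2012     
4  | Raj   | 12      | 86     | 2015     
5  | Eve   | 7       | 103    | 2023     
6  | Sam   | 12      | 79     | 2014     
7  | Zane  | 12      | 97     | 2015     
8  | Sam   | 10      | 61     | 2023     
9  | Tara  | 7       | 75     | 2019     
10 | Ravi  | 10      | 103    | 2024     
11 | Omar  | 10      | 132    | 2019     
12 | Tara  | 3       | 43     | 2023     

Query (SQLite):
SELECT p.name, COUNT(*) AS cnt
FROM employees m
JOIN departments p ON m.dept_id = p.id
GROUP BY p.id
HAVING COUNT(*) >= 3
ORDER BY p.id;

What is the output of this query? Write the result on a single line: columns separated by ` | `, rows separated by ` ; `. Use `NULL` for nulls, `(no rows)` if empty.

Ops | 4 ; Legal | 3 ; Research | 4

Join each employees row to its departments via dept_id.
Group joined rows by departments.id; compute COUNT(*) per group.
HAVING: keep groups with count ≥ 3.
  3: ids {12} → COUNT(*)=1
  7: ids {2, 3, 5, 9} → COUNT(*)=4
  10: ids {8, 10, 11} → COUNT(*)=3
  12: ids {1, 4, 6, 7} → COUNT(*)=4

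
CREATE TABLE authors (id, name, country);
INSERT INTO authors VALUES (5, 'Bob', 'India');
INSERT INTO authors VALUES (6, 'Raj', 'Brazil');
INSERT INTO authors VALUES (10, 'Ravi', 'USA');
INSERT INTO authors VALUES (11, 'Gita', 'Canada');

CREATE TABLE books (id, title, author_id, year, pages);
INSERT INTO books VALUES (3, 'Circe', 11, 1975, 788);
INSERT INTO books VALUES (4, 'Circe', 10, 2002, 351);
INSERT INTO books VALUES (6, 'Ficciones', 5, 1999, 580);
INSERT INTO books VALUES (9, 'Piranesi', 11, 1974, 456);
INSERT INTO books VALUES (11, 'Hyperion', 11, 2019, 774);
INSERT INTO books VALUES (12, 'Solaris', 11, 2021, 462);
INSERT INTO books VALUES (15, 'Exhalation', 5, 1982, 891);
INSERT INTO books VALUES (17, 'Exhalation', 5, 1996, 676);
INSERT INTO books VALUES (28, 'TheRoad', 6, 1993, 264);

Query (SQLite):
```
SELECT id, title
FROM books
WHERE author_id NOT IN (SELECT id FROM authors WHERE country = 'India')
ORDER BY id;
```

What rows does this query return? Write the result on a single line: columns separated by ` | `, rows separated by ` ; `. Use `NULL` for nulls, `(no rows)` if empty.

3 | Circe ; 4 | Circe ; 9 | Piranesi ; 11 | Hyperion ; 12 | Solaris ; 28 | TheRoad

Inner query: authors.id where country = 'India'.
Outer: keep books rows whose author_id is not in that set.
Inner query → {5}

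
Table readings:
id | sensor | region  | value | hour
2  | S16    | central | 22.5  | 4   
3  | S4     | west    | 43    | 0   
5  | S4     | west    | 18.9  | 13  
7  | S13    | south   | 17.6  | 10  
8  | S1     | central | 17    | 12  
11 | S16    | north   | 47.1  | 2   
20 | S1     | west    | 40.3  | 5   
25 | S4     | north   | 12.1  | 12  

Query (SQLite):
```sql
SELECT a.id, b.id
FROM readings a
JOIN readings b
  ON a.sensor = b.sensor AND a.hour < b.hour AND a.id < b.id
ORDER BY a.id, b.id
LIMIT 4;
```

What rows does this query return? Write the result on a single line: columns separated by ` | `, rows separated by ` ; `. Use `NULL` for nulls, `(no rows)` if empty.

3 | 5 ; 3 | 25

Pairs (a,b) with same sensor, a.hour < b.hour, a.id < b.id.
sensor groups: S1:{8,20} S13:{7} S16:{2,11} S4:{3,5,25}
Ordered by (a.id, b.id); first 4.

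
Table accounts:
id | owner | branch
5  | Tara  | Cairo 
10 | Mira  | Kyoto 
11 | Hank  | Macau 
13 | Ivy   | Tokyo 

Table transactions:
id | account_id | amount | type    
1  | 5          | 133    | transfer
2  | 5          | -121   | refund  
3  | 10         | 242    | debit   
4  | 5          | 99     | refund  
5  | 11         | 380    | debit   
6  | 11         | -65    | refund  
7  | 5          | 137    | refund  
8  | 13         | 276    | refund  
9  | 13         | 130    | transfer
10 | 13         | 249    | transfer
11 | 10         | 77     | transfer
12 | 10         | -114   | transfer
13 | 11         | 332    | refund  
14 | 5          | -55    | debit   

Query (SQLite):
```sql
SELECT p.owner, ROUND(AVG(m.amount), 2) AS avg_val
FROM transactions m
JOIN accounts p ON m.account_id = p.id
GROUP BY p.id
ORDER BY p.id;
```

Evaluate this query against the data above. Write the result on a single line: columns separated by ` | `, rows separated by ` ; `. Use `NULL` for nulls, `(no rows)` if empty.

Tara | 38.6 ; Mira | 68.33 ; Hank | 215.67 ; Ivy | 218.33

Join each transactions row to its accounts via account_id.
Group joined rows by accounts.id; compute ROUND(AVG(m.amount), 2) per group.
  5: ids {1, 2, 4, 7, 14} → ROUND(AVG(m.amount), 2)=38.6
  10: ids {3, 11, 12} → ROUND(AVG(m.amount), 2)=68.33
  11: ids {5, 6, 13} → ROUND(AVG(m.amount), 2)=215.67
  13: ids {8, 9, 10} → ROUND(AVG(m.amount), 2)=218.33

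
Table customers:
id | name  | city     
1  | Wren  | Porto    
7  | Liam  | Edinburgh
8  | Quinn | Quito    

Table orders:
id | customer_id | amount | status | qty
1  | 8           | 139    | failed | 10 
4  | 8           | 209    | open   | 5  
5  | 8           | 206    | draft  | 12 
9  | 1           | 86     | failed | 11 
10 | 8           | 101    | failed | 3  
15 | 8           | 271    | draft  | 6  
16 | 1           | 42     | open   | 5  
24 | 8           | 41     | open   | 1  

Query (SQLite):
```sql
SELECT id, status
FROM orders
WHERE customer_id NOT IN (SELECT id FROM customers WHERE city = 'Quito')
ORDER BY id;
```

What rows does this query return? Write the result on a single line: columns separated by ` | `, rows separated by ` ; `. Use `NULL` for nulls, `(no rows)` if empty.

9 | failed ; 16 | open

Inner query: customers.id where city = 'Quito'.
Outer: keep orders rows whose customer_id is not in that set.
Inner query → {8}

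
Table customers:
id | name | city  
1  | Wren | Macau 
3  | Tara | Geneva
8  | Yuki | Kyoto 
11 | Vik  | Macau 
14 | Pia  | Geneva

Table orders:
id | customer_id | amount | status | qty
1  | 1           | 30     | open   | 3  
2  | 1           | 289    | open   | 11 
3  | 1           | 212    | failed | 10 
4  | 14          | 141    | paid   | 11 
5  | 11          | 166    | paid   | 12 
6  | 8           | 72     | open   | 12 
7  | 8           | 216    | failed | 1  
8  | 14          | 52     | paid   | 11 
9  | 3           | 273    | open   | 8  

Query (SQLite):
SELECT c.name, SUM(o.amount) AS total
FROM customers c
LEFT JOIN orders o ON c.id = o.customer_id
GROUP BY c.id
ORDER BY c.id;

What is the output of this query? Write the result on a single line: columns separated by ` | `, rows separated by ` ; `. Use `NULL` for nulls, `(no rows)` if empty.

Wren | 531 ; Tara | 273 ; Yuki | 288 ; Vik | 166 ; Pia | 193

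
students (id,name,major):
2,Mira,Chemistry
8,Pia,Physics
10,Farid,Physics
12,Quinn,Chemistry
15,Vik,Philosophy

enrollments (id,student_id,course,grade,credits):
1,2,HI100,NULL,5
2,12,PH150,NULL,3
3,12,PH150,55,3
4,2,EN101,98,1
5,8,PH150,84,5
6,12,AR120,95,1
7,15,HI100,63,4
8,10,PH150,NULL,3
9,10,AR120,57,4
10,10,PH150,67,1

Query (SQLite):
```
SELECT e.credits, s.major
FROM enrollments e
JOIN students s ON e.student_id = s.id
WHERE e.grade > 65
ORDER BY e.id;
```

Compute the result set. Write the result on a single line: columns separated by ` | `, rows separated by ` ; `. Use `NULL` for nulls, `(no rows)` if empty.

1 | Chemistry ; 5 | Physics ; 1 | Chemistry ; 1 | Physics

Each enrollments row matches the students row where student_id = students.id.
Then keep rows with e.grade > 65.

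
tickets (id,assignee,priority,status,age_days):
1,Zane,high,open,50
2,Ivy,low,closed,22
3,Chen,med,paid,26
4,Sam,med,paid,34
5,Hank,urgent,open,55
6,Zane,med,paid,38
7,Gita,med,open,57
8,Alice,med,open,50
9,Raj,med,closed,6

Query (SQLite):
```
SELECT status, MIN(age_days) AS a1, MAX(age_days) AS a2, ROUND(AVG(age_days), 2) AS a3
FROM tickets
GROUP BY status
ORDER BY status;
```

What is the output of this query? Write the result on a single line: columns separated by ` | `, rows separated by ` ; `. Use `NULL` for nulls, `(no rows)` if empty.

Group tickets by status.
Per group compute: MIN(age_days), MAX(age_days), ROUND(AVG(age_days), 2).
  closed: ids {2, 9} → MIN(age_days)=6, MAX(age_days)=22, ROUND(AVG(age_days), 2)=14
  open: ids {1, 5, 7, 8} → MIN(age_days)=50, MAX(age_days)=57, ROUND(AVG(age_days), 2)=53
  paid: ids {3, 4, 6} → MIN(age_days)=26, MAX(age_days)=38, ROUND(AVG(age_days), 2)=32.67

closed | 6 | 22 | 14 ; open | 50 | 57 | 53 ; paid | 26 | 38 | 32.67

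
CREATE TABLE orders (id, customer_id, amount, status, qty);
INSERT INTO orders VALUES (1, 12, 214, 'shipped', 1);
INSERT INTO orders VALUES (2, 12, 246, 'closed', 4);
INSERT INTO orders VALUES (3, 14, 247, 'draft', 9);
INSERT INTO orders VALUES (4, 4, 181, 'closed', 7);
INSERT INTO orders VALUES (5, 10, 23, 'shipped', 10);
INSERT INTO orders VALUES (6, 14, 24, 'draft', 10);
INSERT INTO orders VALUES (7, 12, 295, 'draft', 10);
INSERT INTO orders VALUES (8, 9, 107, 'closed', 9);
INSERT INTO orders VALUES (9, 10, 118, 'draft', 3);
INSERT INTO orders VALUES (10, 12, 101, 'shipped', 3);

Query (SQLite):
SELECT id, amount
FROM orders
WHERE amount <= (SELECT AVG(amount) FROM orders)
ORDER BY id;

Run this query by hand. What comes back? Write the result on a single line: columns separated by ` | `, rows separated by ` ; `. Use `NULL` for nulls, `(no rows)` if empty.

Scalar subquery: AVG(amount) over all orders rows = 155.6.
Keep rows where amount <= that value.

5 | 23 ; 6 | 24 ; 8 | 107 ; 9 | 118 ; 10 | 101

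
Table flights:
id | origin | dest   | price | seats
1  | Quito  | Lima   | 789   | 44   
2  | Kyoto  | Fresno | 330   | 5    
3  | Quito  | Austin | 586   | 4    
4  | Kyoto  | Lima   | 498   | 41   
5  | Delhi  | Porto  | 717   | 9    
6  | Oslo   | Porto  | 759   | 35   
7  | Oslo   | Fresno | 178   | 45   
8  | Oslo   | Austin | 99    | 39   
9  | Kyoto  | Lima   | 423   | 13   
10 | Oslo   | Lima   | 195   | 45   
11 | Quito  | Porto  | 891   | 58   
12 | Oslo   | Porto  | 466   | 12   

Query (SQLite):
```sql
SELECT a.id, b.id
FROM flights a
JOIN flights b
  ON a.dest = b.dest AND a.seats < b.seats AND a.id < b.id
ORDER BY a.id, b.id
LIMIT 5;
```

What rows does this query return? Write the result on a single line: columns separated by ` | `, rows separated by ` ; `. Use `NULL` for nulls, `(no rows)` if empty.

Pairs (a,b) with same dest, a.seats < b.seats, a.id < b.id.
dest groups: Austin:{3,8} Fresno:{2,7} Lima:{1,4,9,10} Porto:{5,6,11,12}
Ordered by (a.id, b.id); first 5.

1 | 10 ; 2 | 7 ; 3 | 8 ; 4 | 10 ; 5 | 6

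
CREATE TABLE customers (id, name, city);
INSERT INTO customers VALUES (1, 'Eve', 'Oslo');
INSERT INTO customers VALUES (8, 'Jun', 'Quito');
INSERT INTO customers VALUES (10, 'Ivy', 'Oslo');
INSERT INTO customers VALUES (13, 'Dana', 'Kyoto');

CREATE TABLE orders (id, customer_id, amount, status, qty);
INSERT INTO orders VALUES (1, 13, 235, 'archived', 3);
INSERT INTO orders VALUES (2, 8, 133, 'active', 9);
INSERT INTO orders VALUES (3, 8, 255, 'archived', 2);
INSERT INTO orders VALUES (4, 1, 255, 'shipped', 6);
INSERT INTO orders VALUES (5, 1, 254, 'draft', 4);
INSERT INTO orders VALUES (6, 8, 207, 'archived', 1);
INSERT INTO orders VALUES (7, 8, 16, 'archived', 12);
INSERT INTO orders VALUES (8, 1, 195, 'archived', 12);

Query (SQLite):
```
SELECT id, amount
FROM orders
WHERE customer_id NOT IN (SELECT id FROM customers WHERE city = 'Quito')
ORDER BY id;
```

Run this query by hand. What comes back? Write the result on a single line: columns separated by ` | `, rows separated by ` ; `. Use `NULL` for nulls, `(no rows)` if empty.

Inner query: customers.id where city = 'Quito'.
Outer: keep orders rows whose customer_id is not in that set.
Inner query → {8}

1 | 235 ; 4 | 255 ; 5 | 254 ; 8 | 195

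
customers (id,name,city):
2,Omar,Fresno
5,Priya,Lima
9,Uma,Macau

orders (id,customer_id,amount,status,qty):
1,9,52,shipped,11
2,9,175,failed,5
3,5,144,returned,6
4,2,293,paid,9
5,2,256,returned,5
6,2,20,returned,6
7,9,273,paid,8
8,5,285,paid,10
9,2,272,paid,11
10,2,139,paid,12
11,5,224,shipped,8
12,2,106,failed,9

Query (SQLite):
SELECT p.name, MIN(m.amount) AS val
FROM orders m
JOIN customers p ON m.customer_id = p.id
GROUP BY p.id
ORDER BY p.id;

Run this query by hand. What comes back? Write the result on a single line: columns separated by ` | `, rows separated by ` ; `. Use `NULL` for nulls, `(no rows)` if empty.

Omar | 20 ; Priya | 144 ; Uma | 52

Join each orders row to its customers via customer_id.
Group joined rows by customers.id; compute MIN(m.amount) per group.
  2: ids {4, 5, 6, 9, 10, 12} → MIN(m.amount)=20
  5: ids {3, 8, 11} → MIN(m.amount)=144
  9: ids {1, 2, 7} → MIN(m.amount)=52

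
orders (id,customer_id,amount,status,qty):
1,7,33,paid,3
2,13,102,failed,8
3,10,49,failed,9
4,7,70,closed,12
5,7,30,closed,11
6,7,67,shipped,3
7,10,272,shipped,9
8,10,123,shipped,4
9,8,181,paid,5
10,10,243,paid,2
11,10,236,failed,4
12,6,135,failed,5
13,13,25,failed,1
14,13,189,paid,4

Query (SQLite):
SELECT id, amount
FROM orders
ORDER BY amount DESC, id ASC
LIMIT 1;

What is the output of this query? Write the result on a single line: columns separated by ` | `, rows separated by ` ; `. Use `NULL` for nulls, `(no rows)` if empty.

7 | 272

Sort by amount desc, tiebreak id asc: (272, id=7), (243, id=10), (236, id=11), (189, id=14) …. Take first 1.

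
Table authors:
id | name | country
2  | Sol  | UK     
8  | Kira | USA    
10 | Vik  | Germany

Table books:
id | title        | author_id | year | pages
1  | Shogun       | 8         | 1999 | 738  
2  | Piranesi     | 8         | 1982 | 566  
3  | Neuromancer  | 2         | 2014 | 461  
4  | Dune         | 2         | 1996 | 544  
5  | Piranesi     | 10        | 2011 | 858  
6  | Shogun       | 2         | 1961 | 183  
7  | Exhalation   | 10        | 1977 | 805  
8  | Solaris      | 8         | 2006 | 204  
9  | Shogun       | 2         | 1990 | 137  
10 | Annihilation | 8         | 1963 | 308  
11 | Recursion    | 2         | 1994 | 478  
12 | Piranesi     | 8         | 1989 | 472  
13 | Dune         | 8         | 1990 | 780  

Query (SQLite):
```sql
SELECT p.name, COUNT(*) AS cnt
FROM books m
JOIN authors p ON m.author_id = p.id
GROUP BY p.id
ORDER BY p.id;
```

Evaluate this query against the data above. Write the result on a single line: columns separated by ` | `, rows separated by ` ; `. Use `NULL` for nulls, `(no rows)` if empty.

Join each books row to its authors via author_id.
Group joined rows by authors.id; compute COUNT(*) per group.
  2: ids {3, 4, 6, 9, 11} → COUNT(*)=5
  8: ids {1, 2, 8, 10, 12, 13} → COUNT(*)=6
  10: ids {5, 7} → COUNT(*)=2

Sol | 5 ; Kira | 6 ; Vik | 2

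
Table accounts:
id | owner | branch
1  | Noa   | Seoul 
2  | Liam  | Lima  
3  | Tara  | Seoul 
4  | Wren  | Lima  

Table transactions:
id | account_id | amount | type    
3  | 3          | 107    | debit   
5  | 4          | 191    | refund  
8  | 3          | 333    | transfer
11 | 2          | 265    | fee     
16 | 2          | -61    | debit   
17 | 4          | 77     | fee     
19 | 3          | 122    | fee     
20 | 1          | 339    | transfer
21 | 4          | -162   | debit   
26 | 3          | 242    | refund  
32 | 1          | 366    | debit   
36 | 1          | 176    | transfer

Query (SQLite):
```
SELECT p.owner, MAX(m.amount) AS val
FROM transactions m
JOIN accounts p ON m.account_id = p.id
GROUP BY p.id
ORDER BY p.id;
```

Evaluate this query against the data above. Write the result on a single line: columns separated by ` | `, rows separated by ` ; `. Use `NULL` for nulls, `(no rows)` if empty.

Join each transactions row to its accounts via account_id.
Group joined rows by accounts.id; compute MAX(m.amount) per group.
  1: ids {20, 32, 36} → MAX(m.amount)=366
  2: ids {11, 16} → MAX(m.amount)=265
  3: ids {3, 8, 19, 26} → MAX(m.amount)=333
  4: ids {5, 17, 21} → MAX(m.amount)=191

Noa | 366 ; Liam | 265 ; Tara | 333 ; Wren | 191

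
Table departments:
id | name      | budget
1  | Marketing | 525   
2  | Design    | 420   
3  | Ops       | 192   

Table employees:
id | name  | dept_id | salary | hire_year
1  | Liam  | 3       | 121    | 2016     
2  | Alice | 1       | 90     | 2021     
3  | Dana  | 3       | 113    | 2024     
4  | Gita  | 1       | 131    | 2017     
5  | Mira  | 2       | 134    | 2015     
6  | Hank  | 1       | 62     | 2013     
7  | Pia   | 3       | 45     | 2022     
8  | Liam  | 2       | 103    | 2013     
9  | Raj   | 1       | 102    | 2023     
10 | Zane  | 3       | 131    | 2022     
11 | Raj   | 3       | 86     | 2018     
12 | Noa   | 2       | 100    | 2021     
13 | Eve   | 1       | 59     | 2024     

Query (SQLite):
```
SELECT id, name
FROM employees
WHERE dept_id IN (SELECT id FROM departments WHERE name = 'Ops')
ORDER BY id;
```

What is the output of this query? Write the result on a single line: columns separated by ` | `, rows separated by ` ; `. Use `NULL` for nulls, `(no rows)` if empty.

1 | Liam ; 3 | Dana ; 7 | Pia ; 10 | Zane ; 11 | Raj

Inner query: departments.id where name = 'Ops'.
Outer: keep employees rows whose dept_id is in that set.
Inner query → {3}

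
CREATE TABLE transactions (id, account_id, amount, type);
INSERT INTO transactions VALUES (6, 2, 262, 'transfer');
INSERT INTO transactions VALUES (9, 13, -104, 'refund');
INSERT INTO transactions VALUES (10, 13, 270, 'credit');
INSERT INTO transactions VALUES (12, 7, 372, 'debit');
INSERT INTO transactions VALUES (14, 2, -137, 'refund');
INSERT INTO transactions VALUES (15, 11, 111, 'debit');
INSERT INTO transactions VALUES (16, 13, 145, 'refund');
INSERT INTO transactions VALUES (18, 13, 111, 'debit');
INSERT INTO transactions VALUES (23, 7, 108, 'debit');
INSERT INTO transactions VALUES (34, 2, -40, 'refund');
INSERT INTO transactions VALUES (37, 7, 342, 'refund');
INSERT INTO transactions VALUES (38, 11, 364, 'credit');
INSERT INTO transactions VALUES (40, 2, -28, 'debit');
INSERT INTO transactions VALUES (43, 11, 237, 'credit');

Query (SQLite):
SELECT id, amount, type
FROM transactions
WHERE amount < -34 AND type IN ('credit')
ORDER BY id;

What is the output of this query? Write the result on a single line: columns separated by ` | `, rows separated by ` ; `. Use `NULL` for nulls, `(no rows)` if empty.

(no rows)

amount < -34: ids {9, 14, 34}
type IN ('credit'): ids {10, 38, 43}
Combine with AND.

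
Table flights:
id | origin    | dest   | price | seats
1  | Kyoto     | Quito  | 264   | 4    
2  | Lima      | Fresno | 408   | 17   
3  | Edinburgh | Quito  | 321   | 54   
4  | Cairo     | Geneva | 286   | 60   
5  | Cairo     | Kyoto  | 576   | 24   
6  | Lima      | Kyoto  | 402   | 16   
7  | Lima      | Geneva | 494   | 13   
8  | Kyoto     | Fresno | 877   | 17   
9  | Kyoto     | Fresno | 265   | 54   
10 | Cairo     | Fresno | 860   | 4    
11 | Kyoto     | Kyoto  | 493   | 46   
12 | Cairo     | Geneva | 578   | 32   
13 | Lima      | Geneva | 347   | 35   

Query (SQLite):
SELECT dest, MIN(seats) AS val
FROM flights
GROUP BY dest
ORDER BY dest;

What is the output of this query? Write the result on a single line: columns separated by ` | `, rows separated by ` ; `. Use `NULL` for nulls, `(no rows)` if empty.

Fresno | 4 ; Geneva | 13 ; Kyoto | 16 ; Quito | 4

Partition flights by dest; compute MIN(seats) within each group.
  Fresno: ids {2, 8, 9, 10} → MIN(seats)=4
  Geneva: ids {4, 7, 12, 13} → MIN(seats)=13
  Kyoto: ids {5, 6, 11} → MIN(seats)=16
  Quito: ids {1, 3} → MIN(seats)=4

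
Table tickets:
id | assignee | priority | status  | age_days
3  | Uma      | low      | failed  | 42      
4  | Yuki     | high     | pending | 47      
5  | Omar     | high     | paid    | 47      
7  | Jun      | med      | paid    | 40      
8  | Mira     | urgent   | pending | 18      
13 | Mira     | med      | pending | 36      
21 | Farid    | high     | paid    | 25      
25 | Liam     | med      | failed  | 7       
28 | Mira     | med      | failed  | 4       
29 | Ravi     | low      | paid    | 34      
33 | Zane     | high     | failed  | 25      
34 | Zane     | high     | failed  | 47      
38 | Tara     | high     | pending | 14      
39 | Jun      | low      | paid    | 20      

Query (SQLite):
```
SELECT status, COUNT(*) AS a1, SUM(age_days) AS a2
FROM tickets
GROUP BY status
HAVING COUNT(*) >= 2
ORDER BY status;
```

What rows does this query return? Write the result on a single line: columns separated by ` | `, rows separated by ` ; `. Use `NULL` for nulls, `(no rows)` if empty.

Group tickets by status.
Per group compute: COUNT(*), SUM(age_days).
HAVING: drop groups with fewer than 2 rows.
  failed: ids {3, 25, 28, 33, 34} → COUNT(*)=5, SUM(age_days)=125
  paid: ids {5, 7, 21, 29, 39} → COUNT(*)=5, SUM(age_days)=166
  pending: ids {4, 8, 13, 38} → COUNT(*)=4, SUM(age_days)=115

failed | 5 | 125 ; paid | 5 | 166 ; pending | 4 | 115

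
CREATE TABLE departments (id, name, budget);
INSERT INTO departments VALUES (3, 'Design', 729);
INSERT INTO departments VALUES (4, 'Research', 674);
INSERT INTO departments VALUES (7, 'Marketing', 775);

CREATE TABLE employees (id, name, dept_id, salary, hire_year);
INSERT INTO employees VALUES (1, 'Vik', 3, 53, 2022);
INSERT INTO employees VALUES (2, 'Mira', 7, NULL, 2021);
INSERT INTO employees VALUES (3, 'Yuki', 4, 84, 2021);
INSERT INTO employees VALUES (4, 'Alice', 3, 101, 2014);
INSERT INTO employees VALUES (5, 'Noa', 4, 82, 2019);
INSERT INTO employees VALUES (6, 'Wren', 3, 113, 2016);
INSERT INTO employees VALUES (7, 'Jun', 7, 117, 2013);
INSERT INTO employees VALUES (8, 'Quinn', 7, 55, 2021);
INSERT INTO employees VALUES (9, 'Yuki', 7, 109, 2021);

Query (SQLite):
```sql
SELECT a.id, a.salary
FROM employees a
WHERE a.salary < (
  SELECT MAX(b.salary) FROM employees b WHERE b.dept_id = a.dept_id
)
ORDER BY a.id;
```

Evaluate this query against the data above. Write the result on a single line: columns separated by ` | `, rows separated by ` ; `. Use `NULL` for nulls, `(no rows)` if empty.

For each employees row a, compute MAX(salary) over rows sharing a.dept_id.
Keep row a if a.salary < that per-group MAX.
  dept_id=3: MAX(salary) = 113
  dept_id=4: MAX(salary) = 84
  dept_id=7: MAX(salary) = 117

1 | 53 ; 4 | 101 ; 5 | 82 ; 8 | 55 ; 9 | 109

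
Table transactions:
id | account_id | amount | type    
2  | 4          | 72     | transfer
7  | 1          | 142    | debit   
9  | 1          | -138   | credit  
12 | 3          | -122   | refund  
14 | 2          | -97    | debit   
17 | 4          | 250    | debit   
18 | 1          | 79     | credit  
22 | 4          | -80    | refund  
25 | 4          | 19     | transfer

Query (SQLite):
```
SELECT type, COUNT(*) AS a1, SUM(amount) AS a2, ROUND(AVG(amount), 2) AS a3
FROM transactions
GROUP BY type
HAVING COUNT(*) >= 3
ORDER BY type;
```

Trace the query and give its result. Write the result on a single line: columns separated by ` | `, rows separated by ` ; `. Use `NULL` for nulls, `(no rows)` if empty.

debit | 3 | 295 | 98.33

Group transactions by type.
Per group compute: COUNT(*), SUM(amount), ROUND(AVG(amount), 2).
HAVING: drop groups with fewer than 3 rows.
  credit: ids {9, 18} → COUNT(*)=2, SUM(amount)=-59, ROUND(AVG(amount), 2)=-29.5
  debit: ids {7, 14, 17} → COUNT(*)=3, SUM(amount)=295, ROUND(AVG(amount), 2)=98.33
  refund: ids {12, 22} → COUNT(*)=2, SUM(amount)=-202, ROUND(AVG(amount), 2)=-101
  transfer: ids {2, 25} → COUNT(*)=2, SUM(amount)=91, ROUND(AVG(amount), 2)=45.5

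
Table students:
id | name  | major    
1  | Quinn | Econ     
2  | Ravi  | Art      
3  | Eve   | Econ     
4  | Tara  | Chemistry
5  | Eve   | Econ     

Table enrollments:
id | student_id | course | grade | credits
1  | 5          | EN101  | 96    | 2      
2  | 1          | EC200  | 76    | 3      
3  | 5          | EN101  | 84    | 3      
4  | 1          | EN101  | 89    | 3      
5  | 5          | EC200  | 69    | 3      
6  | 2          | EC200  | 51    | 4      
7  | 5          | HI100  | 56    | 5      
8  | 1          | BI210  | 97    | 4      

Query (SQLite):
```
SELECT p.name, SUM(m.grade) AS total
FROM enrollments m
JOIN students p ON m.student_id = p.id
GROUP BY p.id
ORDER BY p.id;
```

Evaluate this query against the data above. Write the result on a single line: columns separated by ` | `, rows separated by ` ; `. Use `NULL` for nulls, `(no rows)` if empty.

Join each enrollments row to its students via student_id.
Group joined rows by students.id; compute SUM(m.grade) per group.
  1: ids {2, 4, 8} → SUM(m.grade)=262
  2: ids {6} → SUM(m.grade)=51
  5: ids {1, 3, 5, 7} → SUM(m.grade)=305

Quinn | 262 ; Ravi | 51 ; Eve | 305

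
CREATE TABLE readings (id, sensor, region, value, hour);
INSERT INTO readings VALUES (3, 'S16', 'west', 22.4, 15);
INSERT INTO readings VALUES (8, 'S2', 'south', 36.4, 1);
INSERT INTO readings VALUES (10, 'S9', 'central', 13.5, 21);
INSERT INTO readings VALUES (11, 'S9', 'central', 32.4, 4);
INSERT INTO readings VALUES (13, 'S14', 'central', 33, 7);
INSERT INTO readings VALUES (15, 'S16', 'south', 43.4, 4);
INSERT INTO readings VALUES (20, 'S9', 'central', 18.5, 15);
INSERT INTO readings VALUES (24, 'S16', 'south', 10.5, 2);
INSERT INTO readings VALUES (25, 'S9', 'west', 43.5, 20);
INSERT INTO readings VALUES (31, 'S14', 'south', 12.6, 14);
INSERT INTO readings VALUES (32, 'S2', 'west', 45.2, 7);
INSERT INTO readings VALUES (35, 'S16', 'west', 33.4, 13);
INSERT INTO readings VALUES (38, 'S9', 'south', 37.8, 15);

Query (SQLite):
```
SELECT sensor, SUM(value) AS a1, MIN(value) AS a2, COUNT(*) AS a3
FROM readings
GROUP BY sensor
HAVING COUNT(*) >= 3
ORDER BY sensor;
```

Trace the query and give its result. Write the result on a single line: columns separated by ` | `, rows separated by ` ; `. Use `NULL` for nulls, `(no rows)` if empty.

S16 | 109.7 | 10.5 | 4 ; S9 | 145.7 | 13.5 | 5

Group readings by sensor.
Per group compute: SUM(value), MIN(value), COUNT(*).
HAVING: drop groups with fewer than 3 rows.
  S14: ids {13, 31} → SUM(value)=45.6, MIN(value)=12.6, COUNT(*)=2
  S16: ids {3, 15, 24, 35} → SUM(value)=109.7, MIN(value)=10.5, COUNT(*)=4
  S2: ids {8, 32} → SUM(value)=81.6, MIN(value)=36.4, COUNT(*)=2
  S9: ids {10, 11, 20, 25, 38} → SUM(value)=145.7, MIN(value)=13.5, COUNT(*)=5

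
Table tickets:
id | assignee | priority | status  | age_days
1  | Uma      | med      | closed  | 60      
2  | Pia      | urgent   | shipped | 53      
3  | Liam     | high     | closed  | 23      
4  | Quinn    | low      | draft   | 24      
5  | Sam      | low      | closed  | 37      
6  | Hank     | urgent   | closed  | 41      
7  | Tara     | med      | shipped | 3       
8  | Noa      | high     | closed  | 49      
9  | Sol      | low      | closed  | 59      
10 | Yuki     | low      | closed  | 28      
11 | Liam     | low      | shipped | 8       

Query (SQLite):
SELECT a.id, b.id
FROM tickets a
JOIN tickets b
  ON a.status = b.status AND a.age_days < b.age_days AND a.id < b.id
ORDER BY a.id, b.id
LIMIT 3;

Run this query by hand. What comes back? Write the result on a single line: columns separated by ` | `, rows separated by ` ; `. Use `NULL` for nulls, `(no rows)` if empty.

Pairs (a,b) with same status, a.age_days < b.age_days, a.id < b.id.
status groups: closed:{1,3,5,6,8,9,10} draft:{4} shipped:{2,7,11}
Ordered by (a.id, b.id); first 3.

3 | 5 ; 3 | 6 ; 3 | 8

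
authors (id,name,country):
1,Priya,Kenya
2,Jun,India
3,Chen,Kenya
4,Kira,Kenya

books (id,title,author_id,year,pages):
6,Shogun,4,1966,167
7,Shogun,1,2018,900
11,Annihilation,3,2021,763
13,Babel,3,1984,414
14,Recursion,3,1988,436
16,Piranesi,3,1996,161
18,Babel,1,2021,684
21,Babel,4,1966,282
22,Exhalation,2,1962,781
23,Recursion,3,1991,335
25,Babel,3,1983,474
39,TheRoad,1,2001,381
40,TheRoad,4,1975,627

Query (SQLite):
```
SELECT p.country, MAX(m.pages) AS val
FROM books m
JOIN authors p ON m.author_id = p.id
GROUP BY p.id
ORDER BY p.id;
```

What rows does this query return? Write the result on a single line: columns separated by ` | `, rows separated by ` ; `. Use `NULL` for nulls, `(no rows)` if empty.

Join each books row to its authors via author_id.
Group joined rows by authors.id; compute MAX(m.pages) per group.
  1: ids {7, 18, 39} → MAX(m.pages)=900
  2: ids {22} → MAX(m.pages)=781
  3: ids {11, 13, 14, 16, 23, 25} → MAX(m.pages)=763
  4: ids {6, 21, 40} → MAX(m.pages)=627

Kenya | 900 ; India | 781 ; Kenya | 763 ; Kenya | 627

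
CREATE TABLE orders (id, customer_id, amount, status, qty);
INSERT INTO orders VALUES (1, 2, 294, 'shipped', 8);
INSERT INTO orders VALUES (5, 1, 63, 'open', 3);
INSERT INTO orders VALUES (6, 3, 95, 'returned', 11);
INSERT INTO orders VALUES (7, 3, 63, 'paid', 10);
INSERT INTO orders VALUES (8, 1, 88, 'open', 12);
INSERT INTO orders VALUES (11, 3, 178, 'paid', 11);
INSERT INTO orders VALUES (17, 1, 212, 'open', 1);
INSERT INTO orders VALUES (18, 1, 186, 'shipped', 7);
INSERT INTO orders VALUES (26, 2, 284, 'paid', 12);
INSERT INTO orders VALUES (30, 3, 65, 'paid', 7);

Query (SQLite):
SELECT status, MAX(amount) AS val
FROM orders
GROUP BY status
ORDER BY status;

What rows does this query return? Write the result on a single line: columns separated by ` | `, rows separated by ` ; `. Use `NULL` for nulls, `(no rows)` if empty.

open | 212 ; paid | 284 ; returned | 95 ; shipped | 294

Partition orders by status; compute MAX(amount) within each group.
  open: ids {5, 8, 17} → MAX(amount)=212
  paid: ids {7, 11, 26, 30} → MAX(amount)=284
  returned: ids {6} → MAX(amount)=95
  shipped: ids {1, 18} → MAX(amount)=294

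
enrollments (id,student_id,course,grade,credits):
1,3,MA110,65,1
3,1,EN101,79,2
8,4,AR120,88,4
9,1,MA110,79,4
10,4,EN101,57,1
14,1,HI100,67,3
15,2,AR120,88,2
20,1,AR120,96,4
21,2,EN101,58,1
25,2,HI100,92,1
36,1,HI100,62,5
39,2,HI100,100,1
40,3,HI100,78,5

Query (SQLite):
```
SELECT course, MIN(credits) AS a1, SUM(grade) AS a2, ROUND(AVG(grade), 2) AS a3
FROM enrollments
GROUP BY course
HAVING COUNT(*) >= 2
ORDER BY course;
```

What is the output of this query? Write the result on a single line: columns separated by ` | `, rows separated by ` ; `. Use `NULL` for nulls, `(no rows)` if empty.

Group enrollments by course.
Per group compute: MIN(credits), SUM(grade), ROUND(AVG(grade), 2).
HAVING: drop groups with fewer than 2 rows.
  AR120: ids {8, 15, 20} → MIN(credits)=2, SUM(grade)=272, ROUND(AVG(grade), 2)=90.67
  EN101: ids {3, 10, 21} → MIN(credits)=1, SUM(grade)=194, ROUND(AVG(grade), 2)=64.67
  HI100: ids {14, 25, 36, 39, 40} → MIN(credits)=1, SUM(grade)=399, ROUND(AVG(grade), 2)=79.8
  MA110: ids {1, 9} → MIN(credits)=1, SUM(grade)=144, ROUND(AVG(grade), 2)=72

AR120 | 2 | 272 | 90.67 ; EN101 | 1 | 194 | 64.67 ; HI100 | 1 | 399 | 79.8 ; MA110 | 1 | 144 | 72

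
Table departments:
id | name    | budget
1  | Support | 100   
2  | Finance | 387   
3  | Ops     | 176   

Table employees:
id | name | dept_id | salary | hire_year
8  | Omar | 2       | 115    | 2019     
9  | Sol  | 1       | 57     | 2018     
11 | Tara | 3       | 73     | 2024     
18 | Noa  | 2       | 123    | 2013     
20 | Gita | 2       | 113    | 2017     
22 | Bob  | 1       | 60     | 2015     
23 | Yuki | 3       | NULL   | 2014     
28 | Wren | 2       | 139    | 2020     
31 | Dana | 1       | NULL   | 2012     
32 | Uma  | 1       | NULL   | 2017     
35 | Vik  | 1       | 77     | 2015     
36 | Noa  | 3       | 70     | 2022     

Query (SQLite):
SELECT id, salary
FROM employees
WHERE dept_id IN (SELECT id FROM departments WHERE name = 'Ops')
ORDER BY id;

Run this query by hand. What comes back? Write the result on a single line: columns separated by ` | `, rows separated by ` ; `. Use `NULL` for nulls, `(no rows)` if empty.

11 | 73 ; 23 | NULL ; 36 | 70

Inner query: departments.id where name = 'Ops'.
Outer: keep employees rows whose dept_id is in that set.
Inner query → {3}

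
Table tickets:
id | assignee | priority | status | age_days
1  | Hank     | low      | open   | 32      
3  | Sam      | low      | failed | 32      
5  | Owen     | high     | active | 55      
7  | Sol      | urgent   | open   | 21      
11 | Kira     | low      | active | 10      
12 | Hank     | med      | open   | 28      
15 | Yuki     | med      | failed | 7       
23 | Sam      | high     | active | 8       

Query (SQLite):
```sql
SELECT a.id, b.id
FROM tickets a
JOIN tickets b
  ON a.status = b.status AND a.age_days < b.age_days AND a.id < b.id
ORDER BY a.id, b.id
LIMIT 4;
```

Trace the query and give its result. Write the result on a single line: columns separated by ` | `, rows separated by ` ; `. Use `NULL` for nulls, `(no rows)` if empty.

Pairs (a,b) with same status, a.age_days < b.age_days, a.id < b.id.
status groups: active:{5,11,23} failed:{3,15} open:{1,7,12}
Ordered by (a.id, b.id); first 4.

7 | 12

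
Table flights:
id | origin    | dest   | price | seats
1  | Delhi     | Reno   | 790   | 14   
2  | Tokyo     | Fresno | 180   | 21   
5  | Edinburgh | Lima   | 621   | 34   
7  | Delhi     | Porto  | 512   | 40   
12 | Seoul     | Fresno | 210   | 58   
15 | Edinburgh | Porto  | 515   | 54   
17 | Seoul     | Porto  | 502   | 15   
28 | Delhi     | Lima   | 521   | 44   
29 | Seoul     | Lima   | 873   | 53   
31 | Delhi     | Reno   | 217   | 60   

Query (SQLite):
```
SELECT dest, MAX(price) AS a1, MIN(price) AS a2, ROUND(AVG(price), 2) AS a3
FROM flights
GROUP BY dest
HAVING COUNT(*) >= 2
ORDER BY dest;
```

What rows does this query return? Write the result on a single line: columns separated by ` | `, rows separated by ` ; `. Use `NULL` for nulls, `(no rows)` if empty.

Group flights by dest.
Per group compute: MAX(price), MIN(price), ROUND(AVG(price), 2).
HAVING: drop groups with fewer than 2 rows.
  Fresno: ids {2, 12} → MAX(price)=210, MIN(price)=180, ROUND(AVG(price), 2)=195
  Lima: ids {5, 28, 29} → MAX(price)=873, MIN(price)=521, ROUND(AVG(price), 2)=671.67
  Porto: ids {7, 15, 17} → MAX(price)=515, MIN(price)=502, ROUND(AVG(price), 2)=509.67
  Reno: ids {1, 31} → MAX(price)=790, MIN(price)=217, ROUND(AVG(price), 2)=503.5

Fresno | 210 | 180 | 195 ; Lima | 873 | 521 | 671.67 ; Porto | 515 | 502 | 509.67 ; Reno | 790 | 217 | 503.5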